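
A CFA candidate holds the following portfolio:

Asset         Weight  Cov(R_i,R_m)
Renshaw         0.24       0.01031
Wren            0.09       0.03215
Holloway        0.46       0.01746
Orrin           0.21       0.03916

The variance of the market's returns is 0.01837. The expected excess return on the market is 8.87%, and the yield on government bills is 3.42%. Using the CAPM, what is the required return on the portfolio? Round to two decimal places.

β_Renshaw = 0.01031 / 0.01837 = 0.5612
β_Wren = 0.03215 / 0.01837 = 1.7501
β_Holloway = 0.01746 / 0.01837 = 0.9505
β_Orrin = 0.03916 / 0.01837 = 2.1317
β_P = Σ w_i β_i = 0.24×0.5612 + 0.09×1.7501 + 0.46×0.9505 + 0.21×2.1317 = 1.1771
E(R_P) = R_f + β_P × MRP = 3.42% + 1.1771 × 8.87% = 13.86%

13.86%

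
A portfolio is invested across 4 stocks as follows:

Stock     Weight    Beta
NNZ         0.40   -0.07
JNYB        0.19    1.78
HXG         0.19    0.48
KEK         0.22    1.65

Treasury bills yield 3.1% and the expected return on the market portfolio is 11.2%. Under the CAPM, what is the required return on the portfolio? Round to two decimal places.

β_P = Σ w_i β_i = 0.40×-0.07 + 0.19×1.78 + 0.19×0.48 + 0.22×1.65 = 0.7644
MRP = 11.2% − 3.1% = 8.10%
E(R_P) = R_f + β_P × MRP = 3.1% + 0.7644 × 8.1% = 9.29%

9.29%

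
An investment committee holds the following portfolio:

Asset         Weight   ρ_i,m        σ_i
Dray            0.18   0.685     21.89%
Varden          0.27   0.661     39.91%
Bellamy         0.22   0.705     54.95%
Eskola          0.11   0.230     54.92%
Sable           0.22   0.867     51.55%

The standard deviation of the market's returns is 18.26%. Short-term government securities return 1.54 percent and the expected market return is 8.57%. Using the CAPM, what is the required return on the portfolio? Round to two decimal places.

12.92%

β_Dray = 0.685 × 21.89% / 18.26% = 0.8212
β_Varden = 0.661 × 39.91% / 18.26% = 1.4447
β_Bellamy = 0.705 × 54.95% / 18.26% = 2.1216
β_Eskola = 0.230 × 54.92% / 18.26% = 0.6918
β_Sable = 0.867 × 51.55% / 18.26% = 2.4476
β_P = Σ w_i β_i = 0.18×0.8212 + 0.27×1.4447 + 0.22×2.1216 + 0.11×0.6918 + 0.22×2.4476 = 1.6192
MRP = 8.57% − 1.54% = 7.03%
E(R_P) = R_f + β_P × MRP = 1.54% + 1.6192 × 7.03% = 12.92%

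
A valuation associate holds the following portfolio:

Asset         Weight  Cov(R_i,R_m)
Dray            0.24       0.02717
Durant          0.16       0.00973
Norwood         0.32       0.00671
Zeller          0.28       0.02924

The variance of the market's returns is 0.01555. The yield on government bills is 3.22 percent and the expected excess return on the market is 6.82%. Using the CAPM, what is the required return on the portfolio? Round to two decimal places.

11.30%

β_Dray = 0.02717 / 0.01555 = 1.7473
β_Durant = 0.00973 / 0.01555 = 0.6257
β_Norwood = 0.00671 / 0.01555 = 0.4315
β_Zeller = 0.02924 / 0.01555 = 1.8804
β_P = Σ w_i β_i = 0.24×1.7473 + 0.16×0.6257 + 0.32×0.4315 + 0.28×1.8804 = 1.1841
E(R_P) = R_f + β_P × MRP = 3.22% + 1.1841 × 6.82% = 11.30%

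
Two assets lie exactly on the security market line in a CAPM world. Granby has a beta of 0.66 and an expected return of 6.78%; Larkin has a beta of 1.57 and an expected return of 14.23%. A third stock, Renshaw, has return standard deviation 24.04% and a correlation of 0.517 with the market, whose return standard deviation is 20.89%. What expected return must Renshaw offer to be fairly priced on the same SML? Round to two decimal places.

6.25%

MRP = (14.23% − 6.78%) / (1.57 − 0.66) = 8.1868%
R_f = 6.78% − 0.66 × 8.1868% = 1.3767%
β_Renshaw = ρ·σ_i/σ_m = 0.517 × 24.04 / 20.89 = 0.5950
E(R_Renshaw) = R_f + β × MRP = 1.3767% + 0.5950 × 8.1868% = 6.25%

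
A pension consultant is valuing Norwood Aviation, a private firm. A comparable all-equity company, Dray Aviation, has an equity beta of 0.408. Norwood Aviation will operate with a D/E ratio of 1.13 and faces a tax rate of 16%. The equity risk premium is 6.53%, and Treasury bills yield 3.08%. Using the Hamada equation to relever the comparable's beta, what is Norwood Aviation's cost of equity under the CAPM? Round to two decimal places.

β_L = β_U × [1 + (1 − t)(D/E)] = 0.408 × [1 + (1 − 0.16) × 1.13]
    = 0.408 × [1 + 0.84 × 1.13] = 0.408 × 1.9492 = 0.7953
E(R) = R_f + β_L × MRP = 3.08% + 0.7953 × 6.53% = 8.27%

8.27%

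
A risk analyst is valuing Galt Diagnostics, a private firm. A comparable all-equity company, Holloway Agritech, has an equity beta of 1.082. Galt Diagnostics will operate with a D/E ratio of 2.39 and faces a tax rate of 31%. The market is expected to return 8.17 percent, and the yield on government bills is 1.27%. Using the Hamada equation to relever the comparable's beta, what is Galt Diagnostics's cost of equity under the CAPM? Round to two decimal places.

β_L = β_U × [1 + (1 − t)(D/E)] = 1.082 × [1 + (1 − 0.31) × 2.39]
    = 1.082 × [1 + 0.69 × 2.39] = 1.082 × 2.6491 = 2.8663
MRP = 8.17% − 1.27% = 6.90%
E(R) = R_f + β_L × MRP = 1.27% + 2.8663 × 6.90% = 21.05%

21.05%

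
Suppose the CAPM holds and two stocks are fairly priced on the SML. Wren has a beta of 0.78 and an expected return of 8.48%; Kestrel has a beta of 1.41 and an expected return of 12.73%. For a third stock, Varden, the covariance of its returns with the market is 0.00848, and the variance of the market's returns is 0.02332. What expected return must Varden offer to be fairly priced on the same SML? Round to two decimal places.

5.67%

MRP = (12.73% − 8.48%) / (1.41 − 0.78) = 6.7460%
R_f = 8.48% − 0.78 × 6.7460% = 3.2181%
β_Varden = Cov / Var(R_m) = 0.00848 / 0.02332 = 0.3636
E(R_Varden) = R_f + β × MRP = 3.2181% + 0.3636 × 6.7460% = 5.67%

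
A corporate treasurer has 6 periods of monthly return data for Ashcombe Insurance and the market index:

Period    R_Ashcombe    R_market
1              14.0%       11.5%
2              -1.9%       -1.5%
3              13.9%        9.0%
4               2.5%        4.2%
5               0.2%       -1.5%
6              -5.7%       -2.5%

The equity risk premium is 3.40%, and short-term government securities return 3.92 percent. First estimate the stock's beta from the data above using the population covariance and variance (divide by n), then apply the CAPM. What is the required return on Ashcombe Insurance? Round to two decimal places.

8.44%

Mean R_i = (14.0 − 1.9 + 13.9 + 2.5 + 0.2 − 5.7) / 6 = 3.8333%
Mean R_m = (11.5 − 1.5 + 9.0 + 4.2 − 1.5 − 2.5) / 6 = 3.2000%
Σ(R_i − R̄_i)(R_m − R̄_m) = 239.8000  ⇒  Cov = 239.8000 / 6 = 39.9667
Σ(R_m − R̄_m)² = 180.2000  ⇒  Var(R_m) = 180.2000 / 6 = 30.0333
β = Cov / Var(R_m) = 39.9667 / 30.0333 = 1.3307
E(R) = R_f + β × MRP = 3.92% + 1.3307 × 3.40% = 8.44%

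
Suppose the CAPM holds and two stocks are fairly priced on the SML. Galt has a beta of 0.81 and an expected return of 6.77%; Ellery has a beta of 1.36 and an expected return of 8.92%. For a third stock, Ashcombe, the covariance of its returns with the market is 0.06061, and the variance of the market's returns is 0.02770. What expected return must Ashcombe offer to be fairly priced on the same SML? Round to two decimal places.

12.16%

MRP = (8.92% − 6.77%) / (1.36 − 0.81) = 3.9091%
R_f = 6.77% − 0.81 × 3.9091% = 3.6036%
β_Ashcombe = Cov / Var(R_m) = 0.06061 / 0.02770 = 2.1881
E(R_Ashcombe) = R_f + β × MRP = 3.6036% + 2.1881 × 3.9091% = 12.16%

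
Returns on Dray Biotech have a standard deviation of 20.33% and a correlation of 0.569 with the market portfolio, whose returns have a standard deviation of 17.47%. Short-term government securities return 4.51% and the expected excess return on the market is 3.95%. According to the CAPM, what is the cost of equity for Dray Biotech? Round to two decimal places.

β = ρ × σ_i / σ_m = 0.569 × 20.33% / 17.47% = 0.6622
E(R) = 4.51% + 0.6622 × 3.95% = 7.13%

7.13%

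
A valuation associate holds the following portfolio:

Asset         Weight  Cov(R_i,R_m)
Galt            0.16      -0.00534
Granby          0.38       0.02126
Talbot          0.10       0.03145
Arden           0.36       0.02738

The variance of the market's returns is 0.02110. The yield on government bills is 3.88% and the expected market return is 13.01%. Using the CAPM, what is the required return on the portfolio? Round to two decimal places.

12.63%

β_Galt = -0.00534 / 0.02110 = -0.2531
β_Granby = 0.02126 / 0.02110 = 1.0076
β_Talbot = 0.03145 / 0.02110 = 1.4905
β_Arden = 0.02738 / 0.02110 = 1.2976
β_P = Σ w_i β_i = 0.16×-0.2531 + 0.38×1.0076 + 0.10×1.4905 + 0.36×1.2976 = 0.9586
MRP = 13.01% − 3.88% = 9.13%
E(R_P) = R_f + β_P × MRP = 3.88% + 0.9586 × 9.13% = 12.63%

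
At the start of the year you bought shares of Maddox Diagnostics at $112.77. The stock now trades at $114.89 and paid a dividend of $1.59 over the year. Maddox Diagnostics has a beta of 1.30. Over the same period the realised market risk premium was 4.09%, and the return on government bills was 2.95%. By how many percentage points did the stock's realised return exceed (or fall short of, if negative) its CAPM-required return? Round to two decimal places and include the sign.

-4.98%

Realised HPR = (P1 + D1 − P0) / P0 = (114.89 + 1.59 − 112.77) / 112.77 = 3.71 / 112.77 = 3.2899%
CAPM required = R_f + β·MRP = 2.95% + 1.30 × 4.09% = 8.2670%
α = realised − required = 3.2899% − 8.2670% = -4.98%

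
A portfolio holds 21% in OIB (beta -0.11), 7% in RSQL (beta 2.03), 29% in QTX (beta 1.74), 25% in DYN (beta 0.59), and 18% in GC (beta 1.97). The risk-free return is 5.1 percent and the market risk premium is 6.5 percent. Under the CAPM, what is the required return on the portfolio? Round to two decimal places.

β_P = Σ w_i β_i = 0.21×-0.11 + 0.07×2.03 + 0.29×1.74 + 0.25×0.59 + 0.18×1.97 = 1.1257
E(R_P) = R_f + β_P × MRP = 5.1% + 1.1257 × 6.5% = 12.42%

12.42%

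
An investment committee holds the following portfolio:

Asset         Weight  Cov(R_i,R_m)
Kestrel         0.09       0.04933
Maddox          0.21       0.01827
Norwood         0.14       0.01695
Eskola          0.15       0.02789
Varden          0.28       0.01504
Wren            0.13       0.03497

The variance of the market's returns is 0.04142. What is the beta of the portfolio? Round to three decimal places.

0.570

β_Kestrel = 0.04933 / 0.04142 = 1.1910
β_Maddox = 0.01827 / 0.04142 = 0.4411
β_Norwood = 0.01695 / 0.04142 = 0.4092
β_Eskola = 0.02789 / 0.04142 = 0.6733
β_Varden = 0.01504 / 0.04142 = 0.3631
β_Wren = 0.03497 / 0.04142 = 0.8443
β_P = Σ w_i β_i = 0.09×1.1910 + 0.21×0.4411 + 0.14×0.4092 + 0.15×0.6733 + 0.28×0.3631 + 0.13×0.8443 = 0.5695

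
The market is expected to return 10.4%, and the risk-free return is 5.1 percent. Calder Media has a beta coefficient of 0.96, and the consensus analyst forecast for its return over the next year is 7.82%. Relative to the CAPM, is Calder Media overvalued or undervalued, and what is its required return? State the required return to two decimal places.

Overvalued; required return 10.19%

MRP = 10.4% − 5.1% = 5.30%
Required return = R_f + β·MRP = 5.1% + 0.96 × 5.3% = 10.19%
Forecast 7.82% < required 10.19% → the stock plots below the SML → overvalued.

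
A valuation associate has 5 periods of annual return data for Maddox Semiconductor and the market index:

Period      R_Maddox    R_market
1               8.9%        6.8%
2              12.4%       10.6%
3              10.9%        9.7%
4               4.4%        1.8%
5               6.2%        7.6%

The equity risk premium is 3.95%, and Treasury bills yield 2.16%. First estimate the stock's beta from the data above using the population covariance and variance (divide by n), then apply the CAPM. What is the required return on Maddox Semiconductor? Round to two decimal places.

5.53%

Mean R_i = (8.9 + 12.4 + 10.9 + 4.4 + 6.2) / 5 = 8.5600%
Mean R_m = (6.8 + 10.6 + 9.7 + 1.8 + 7.6) / 5 = 7.3000%
Σ(R_i − R̄_i)(R_m − R̄_m) = 40.2900  ⇒  Cov = 40.2900 / 5 = 8.0580
Σ(R_m − R̄_m)² = 47.2400  ⇒  Var(R_m) = 47.2400 / 5 = 9.4480
β = Cov / Var(R_m) = 8.0580 / 9.4480 = 0.8529
E(R) = R_f + β × MRP = 2.16% + 0.8529 × 3.95% = 5.53%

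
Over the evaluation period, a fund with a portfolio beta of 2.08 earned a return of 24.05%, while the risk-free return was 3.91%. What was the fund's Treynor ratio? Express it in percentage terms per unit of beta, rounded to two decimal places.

Treynor = (R_P − R_f) / β_P = (24.05% − 3.91%) / 2.0800 = 20.14% / 2.0800 = 9.68%

9.68%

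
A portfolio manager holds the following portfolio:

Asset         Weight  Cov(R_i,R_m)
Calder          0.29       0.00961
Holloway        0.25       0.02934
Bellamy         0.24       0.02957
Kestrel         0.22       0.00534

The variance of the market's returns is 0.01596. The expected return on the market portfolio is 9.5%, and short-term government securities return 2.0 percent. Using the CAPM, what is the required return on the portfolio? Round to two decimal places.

10.64%

β_Calder = 0.00961 / 0.01596 = 0.6021
β_Holloway = 0.02934 / 0.01596 = 1.8383
β_Bellamy = 0.02957 / 0.01596 = 1.8528
β_Kestrel = 0.00534 / 0.01596 = 0.3346
β_P = Σ w_i β_i = 0.29×0.6021 + 0.25×1.8383 + 0.24×1.8528 + 0.22×0.3346 = 1.1525
MRP = 9.5% − 2.0% = 7.50%
E(R_P) = R_f + β_P × MRP = 2.0% + 1.1525 × 7.5% = 10.64%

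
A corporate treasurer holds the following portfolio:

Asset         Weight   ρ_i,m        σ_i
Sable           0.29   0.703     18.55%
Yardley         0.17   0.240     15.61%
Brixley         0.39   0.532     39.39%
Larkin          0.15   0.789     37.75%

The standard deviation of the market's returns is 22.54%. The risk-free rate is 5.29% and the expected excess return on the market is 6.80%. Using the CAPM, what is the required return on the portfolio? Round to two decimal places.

10.44%

β_Sable = 0.703 × 18.55% / 22.54% = 0.5786
β_Yardley = 0.240 × 15.61% / 22.54% = 0.1662
β_Brixley = 0.532 × 39.39% / 22.54% = 0.9297
β_Larkin = 0.789 × 37.75% / 22.54% = 1.3214
β_P = Σ w_i β_i = 0.29×0.5786 + 0.17×0.1662 + 0.39×0.9297 + 0.15×1.3214 = 0.7568
E(R_P) = R_f + β_P × MRP = 5.29% + 0.7568 × 6.80% = 10.44%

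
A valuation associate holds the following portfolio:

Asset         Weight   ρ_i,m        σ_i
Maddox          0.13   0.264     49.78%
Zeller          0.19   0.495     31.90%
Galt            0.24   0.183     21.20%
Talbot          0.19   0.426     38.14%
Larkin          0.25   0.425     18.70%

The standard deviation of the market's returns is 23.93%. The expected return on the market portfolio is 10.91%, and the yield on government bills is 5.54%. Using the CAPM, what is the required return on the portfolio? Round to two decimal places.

β_Maddox = 0.264 × 49.78% / 23.93% = 0.5492
β_Zeller = 0.495 × 31.90% / 23.93% = 0.6599
β_Galt = 0.183 × 21.20% / 23.93% = 0.1621
β_Talbot = 0.426 × 38.14% / 23.93% = 0.6790
β_Larkin = 0.425 × 18.70% / 23.93% = 0.3321
β_P = Σ w_i β_i = 0.13×0.5492 + 0.19×0.6599 + 0.24×0.1621 + 0.19×0.6790 + 0.25×0.3321 = 0.4477
MRP = 10.91% − 5.54% = 5.37%
E(R_P) = R_f + β_P × MRP = 5.54% + 0.4477 × 5.37% = 7.94%

7.94%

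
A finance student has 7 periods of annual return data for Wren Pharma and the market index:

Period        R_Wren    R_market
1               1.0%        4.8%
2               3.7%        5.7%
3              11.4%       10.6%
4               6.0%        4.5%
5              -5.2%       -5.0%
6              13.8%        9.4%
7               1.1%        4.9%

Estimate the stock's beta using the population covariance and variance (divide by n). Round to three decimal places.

1.164

Mean R_i = (1.0 + 3.7 + 11.4 + 6.0 − 5.2 + 13.8 + 1.1) / 7 = 4.5429%
Mean R_m = (4.8 + 5.7 + 10.6 + 4.5 − 5.0 + 9.4 + 4.9) / 7 = 4.9857%
Σ(R_i − R̄_i)(R_m − R̄_m) = 176.2943  ⇒  Cov = 176.2943 / 7 = 25.1849
Σ(R_m − R̄_m)² = 151.5086  ⇒  Var(R_m) = 151.5086 / 7 = 21.6441
β = Cov / Var(R_m) = 25.1849 / 21.6441 = 1.1636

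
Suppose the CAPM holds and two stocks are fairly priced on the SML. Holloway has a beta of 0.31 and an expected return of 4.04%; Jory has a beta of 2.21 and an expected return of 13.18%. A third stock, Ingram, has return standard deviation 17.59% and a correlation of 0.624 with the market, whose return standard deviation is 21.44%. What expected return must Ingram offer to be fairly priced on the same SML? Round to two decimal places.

MRP = (13.18% − 4.04%) / (2.21 − 0.31) = 4.8105%
R_f = 4.04% − 0.31 × 4.8105% = 2.5487%
β_Ingram = ρ·σ_i/σ_m = 0.624 × 17.59 / 21.44 = 0.5119
E(R_Ingram) = R_f + β × MRP = 2.5487% + 0.5119 × 4.8105% = 5.01%

5.01%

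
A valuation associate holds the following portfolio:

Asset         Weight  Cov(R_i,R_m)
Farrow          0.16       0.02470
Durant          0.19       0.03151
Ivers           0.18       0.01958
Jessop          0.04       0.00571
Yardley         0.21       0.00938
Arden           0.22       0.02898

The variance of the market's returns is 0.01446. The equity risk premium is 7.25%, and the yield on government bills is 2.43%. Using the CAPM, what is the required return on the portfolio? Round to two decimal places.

β_Farrow = 0.02470 / 0.01446 = 1.7082
β_Durant = 0.03151 / 0.01446 = 2.1791
β_Ivers = 0.01958 / 0.01446 = 1.3541
β_Jessop = 0.00571 / 0.01446 = 0.3949
β_Yardley = 0.00938 / 0.01446 = 0.6487
β_Arden = 0.02898 / 0.01446 = 2.0041
β_P = Σ w_i β_i = 0.16×1.7082 + 0.19×2.1791 + 0.18×1.3541 + 0.04×0.3949 + 0.21×0.6487 + 0.22×2.0041 = 1.5240
E(R_P) = R_f + β_P × MRP = 2.43% + 1.5240 × 7.25% = 13.48%

13.48%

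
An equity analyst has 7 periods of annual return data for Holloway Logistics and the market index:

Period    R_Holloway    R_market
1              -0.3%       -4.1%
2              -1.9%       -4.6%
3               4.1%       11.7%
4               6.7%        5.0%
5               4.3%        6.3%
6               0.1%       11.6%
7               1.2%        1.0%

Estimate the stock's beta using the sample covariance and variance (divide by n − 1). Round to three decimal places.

0.244

Mean R_i = (-0.3 − 1.9 + 4.1 + 6.7 + 4.3 + 0.1 + 1.2) / 7 = 2.0286%
Mean R_m = (-4.1 − 4.6 + 11.7 + 5.0 + 6.3 + 11.6 + 1.0) / 7 = 3.8429%
Σ(R_i − R̄_i)(R_m − R̄_m) = 66.3214  ⇒  Cov = 66.3214 / 6 = 11.0536
Σ(R_m − R̄_m)² = 271.7371  ⇒  Var(R_m) = 271.7371 / 6 = 45.2895
β = Cov / Var(R_m) = 11.0536 / 45.2895 = 0.2441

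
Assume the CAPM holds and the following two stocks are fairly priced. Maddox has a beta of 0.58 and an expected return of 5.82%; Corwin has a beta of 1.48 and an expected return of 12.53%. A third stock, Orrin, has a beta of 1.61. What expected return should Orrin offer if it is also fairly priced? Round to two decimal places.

13.50%

MRP (SML slope) = (12.53% − 5.82%) / (1.48 − 0.58) = 6.71% / 0.90 = 7.4556%
R_f (intercept) = 5.82% − 0.58 × 7.4556% = 1.4958%
E(R_Orrin) = R_f + β × MRP = 1.4958% + 1.61 × 7.4556% = 13.50%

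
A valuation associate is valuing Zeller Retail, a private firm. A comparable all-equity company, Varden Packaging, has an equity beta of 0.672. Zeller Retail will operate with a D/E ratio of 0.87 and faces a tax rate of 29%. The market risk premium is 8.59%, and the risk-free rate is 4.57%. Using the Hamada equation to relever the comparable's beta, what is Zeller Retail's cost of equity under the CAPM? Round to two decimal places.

13.91%

β_L = β_U × [1 + (1 − t)(D/E)] = 0.672 × [1 + (1 − 0.29) × 0.87]
    = 0.672 × [1 + 0.71 × 0.87] = 0.672 × 1.6177 = 1.0871
E(R) = R_f + β_L × MRP = 4.57% + 1.0871 × 8.59% = 13.91%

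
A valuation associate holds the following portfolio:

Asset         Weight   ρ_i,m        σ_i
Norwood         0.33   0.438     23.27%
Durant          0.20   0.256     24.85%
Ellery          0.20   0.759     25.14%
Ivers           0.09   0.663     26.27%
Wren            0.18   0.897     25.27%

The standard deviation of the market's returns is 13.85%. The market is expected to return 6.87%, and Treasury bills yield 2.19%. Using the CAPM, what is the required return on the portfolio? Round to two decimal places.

6.95%

β_Norwood = 0.438 × 23.27% / 13.85% = 0.7359
β_Durant = 0.256 × 24.85% / 13.85% = 0.4593
β_Ellery = 0.759 × 25.14% / 13.85% = 1.3777
β_Ivers = 0.663 × 26.27% / 13.85% = 1.2575
β_Wren = 0.897 × 25.27% / 13.85% = 1.6366
β_P = Σ w_i β_i = 0.33×0.7359 + 0.20×0.4593 + 0.20×1.3777 + 0.09×1.2575 + 0.18×1.6366 = 1.0180
MRP = 6.87% − 2.19% = 4.68%
E(R_P) = R_f + β_P × MRP = 2.19% + 1.0180 × 4.68% = 6.95%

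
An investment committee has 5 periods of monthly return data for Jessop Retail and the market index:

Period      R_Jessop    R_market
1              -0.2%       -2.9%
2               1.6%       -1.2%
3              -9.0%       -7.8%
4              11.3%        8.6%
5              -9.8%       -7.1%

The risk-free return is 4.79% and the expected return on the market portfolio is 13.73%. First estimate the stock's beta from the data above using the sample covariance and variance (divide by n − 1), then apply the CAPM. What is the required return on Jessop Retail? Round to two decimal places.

16.28%

Mean R_i = (-0.2 + 1.6 − 9.0 + 11.3 − 9.8) / 5 = -1.2200%
Mean R_m = (-2.9 − 1.2 − 7.8 + 8.6 − 7.1) / 5 = -2.0800%
Σ(R_i − R̄_i)(R_m − R̄_m) = 222.9320  ⇒  Cov = 222.9320 / 4 = 55.7330
Σ(R_m − R̄_m)² = 173.4280  ⇒  Var(R_m) = 173.4280 / 4 = 43.3570
β = Cov / Var(R_m) = 55.7330 / 43.3570 = 1.2854
MRP = 13.73% − 4.79% = 8.94%
E(R) = R_f + β × MRP = 4.79% + 1.2854 × 8.94% = 16.28%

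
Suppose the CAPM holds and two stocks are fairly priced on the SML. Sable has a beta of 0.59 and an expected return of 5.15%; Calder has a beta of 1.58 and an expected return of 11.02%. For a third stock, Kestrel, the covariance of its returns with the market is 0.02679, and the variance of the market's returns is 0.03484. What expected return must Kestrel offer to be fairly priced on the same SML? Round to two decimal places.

MRP = (11.02% − 5.15%) / (1.58 − 0.59) = 5.9293%
R_f = 5.15% − 0.59 × 5.9293% = 1.6517%
β_Kestrel = Cov / Var(R_m) = 0.02679 / 0.03484 = 0.7689
E(R_Kestrel) = R_f + β × MRP = 1.6517% + 0.7689 × 5.9293% = 6.21%

6.21%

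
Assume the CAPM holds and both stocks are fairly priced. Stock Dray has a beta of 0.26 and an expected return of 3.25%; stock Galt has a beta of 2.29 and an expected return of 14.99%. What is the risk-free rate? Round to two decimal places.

1.75%

Both satisfy E(R) = R_f + β·MRP, so the slope of the SML is
MRP = (14.99% − 3.25%) / (2.29 − 0.26) = 11.74% / 2.03 = 5.7833%
R_f = E(R_Dray) − β_Dray·MRP = 3.25% − 0.26 × 5.7833% = 1.7463%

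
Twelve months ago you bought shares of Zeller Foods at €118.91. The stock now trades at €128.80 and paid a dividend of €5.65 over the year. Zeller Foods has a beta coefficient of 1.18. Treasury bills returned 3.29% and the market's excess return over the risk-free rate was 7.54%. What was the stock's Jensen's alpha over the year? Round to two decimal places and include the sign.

+0.88%

Realised HPR = (P1 + D1 − P0) / P0 = (128.80 + 5.65 − 118.91) / 118.91 = 15.54 / 118.91 = 13.0687%
CAPM required = R_f + β·MRP = 3.29% + 1.18 × 7.54% = 12.1872%
α = realised − required = 13.0687% − 12.1872% = +0.88%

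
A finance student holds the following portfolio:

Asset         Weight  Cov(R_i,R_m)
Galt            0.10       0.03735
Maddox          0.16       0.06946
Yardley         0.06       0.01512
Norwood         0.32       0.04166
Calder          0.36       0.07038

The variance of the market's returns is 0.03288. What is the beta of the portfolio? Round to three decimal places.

1.655

β_Galt = 0.03735 / 0.03288 = 1.1359
β_Maddox = 0.06946 / 0.03288 = 2.1125
β_Yardley = 0.01512 / 0.03288 = 0.4599
β_Norwood = 0.04166 / 0.03288 = 1.2670
β_Calder = 0.07038 / 0.03288 = 2.1405
β_P = Σ w_i β_i = 0.10×1.1359 + 0.16×2.1125 + 0.06×0.4599 + 0.32×1.2670 + 0.36×2.1405 = 1.6552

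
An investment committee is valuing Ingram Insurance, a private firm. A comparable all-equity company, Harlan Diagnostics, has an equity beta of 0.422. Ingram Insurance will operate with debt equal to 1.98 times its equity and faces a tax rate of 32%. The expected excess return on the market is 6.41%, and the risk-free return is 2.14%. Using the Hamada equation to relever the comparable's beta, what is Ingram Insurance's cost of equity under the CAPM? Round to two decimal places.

β_L = β_U × [1 + (1 − t)(D/E)] = 0.422 × [1 + (1 − 0.32) × 1.98]
    = 0.422 × [1 + 0.68 × 1.98] = 0.422 × 2.3464 = 0.9902
E(R) = R_f + β_L × MRP = 2.14% + 0.9902 × 6.41% = 8.49%

8.49%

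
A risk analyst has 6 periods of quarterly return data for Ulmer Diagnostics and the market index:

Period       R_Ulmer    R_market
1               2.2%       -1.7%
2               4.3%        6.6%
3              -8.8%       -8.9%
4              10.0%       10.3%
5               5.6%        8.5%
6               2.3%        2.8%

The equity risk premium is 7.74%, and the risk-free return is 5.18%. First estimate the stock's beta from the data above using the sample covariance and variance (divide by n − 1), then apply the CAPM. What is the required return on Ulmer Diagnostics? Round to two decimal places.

11.55%

Mean R_i = (2.2 + 4.3 − 8.8 + 10.0 + 5.6 + 2.3) / 6 = 2.6000%
Mean R_m = (-1.7 + 6.6 − 8.9 + 10.3 + 8.5 + 2.8) / 6 = 2.9333%
Σ(R_i − R̄_i)(R_m − R̄_m) = 214.2400  ⇒  Cov = 214.2400 / 5 = 42.8480
Σ(R_m − R̄_m)² = 260.2133  ⇒  Var(R_m) = 260.2133 / 5 = 52.0427
β = Cov / Var(R_m) = 42.8480 / 52.0427 = 0.8233
E(R) = R_f + β × MRP = 5.18% + 0.8233 × 7.74% = 11.55%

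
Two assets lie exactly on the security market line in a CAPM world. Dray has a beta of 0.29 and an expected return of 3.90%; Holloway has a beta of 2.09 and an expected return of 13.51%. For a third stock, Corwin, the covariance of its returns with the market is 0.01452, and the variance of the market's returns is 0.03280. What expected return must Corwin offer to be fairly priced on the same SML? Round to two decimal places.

MRP = (13.51% − 3.90%) / (2.09 − 0.29) = 5.3389%
R_f = 3.90% − 0.29 × 5.3389% = 2.3517%
β_Corwin = Cov / Var(R_m) = 0.01452 / 0.03280 = 0.4427
E(R_Corwin) = R_f + β × MRP = 2.3517% + 0.4427 × 5.3389% = 4.72%

4.72%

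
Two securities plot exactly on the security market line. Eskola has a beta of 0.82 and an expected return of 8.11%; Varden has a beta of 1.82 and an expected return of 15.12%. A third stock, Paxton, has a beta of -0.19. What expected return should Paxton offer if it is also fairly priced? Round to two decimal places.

MRP (SML slope) = (15.12% − 8.11%) / (1.82 − 0.82) = 7.01% / 1.00 = 7.0100%
R_f (intercept) = 8.11% − 0.82 × 7.0100% = 2.3618%
E(R_Paxton) = R_f + β × MRP = 2.3618% + -0.19 × 7.0100% = 1.03%

1.03%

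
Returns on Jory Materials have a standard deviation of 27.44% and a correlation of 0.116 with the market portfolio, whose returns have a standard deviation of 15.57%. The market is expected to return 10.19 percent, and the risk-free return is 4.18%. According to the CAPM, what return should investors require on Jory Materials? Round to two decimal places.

5.41%

β = ρ × σ_i / σ_m = 0.116 × 27.44% / 15.57% = 0.2044
MRP = 10.19% − 4.18% = 6.01%
E(R) = 4.18% + 0.2044 × 6.01% = 5.41%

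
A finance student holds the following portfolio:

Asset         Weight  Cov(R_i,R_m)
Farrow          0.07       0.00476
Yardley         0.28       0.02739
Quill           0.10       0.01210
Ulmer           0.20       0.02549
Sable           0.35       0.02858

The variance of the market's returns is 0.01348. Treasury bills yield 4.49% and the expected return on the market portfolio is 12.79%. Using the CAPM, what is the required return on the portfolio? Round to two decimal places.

19.46%

β_Farrow = 0.00476 / 0.01348 = 0.3531
β_Yardley = 0.02739 / 0.01348 = 2.0319
β_Quill = 0.01210 / 0.01348 = 0.8976
β_Ulmer = 0.02549 / 0.01348 = 1.8909
β_Sable = 0.02858 / 0.01348 = 2.1202
β_P = Σ w_i β_i = 0.07×0.3531 + 0.28×2.0319 + 0.10×0.8976 + 0.20×1.8909 + 0.35×2.1202 = 1.8037
MRP = 12.79% − 4.49% = 8.30%
E(R_P) = R_f + β_P × MRP = 4.49% + 1.8037 × 8.30% = 19.46%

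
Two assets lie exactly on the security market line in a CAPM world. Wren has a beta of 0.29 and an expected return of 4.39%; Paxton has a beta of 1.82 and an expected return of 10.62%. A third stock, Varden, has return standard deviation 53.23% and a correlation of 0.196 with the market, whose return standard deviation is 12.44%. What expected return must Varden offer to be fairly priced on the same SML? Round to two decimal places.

MRP = (10.62% − 4.39%) / (1.82 − 0.29) = 4.0719%
R_f = 4.39% − 0.29 × 4.0719% = 3.2091%
β_Varden = ρ·σ_i/σ_m = 0.196 × 53.23 / 12.44 = 0.8387
E(R_Varden) = R_f + β × MRP = 3.2091% + 0.8387 × 4.0719% = 6.62%

6.62%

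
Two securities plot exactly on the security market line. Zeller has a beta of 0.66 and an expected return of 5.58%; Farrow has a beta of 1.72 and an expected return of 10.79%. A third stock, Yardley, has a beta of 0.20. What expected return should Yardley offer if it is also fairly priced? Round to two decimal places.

MRP (SML slope) = (10.79% − 5.58%) / (1.72 − 0.66) = 5.21% / 1.06 = 4.9151%
R_f (intercept) = 5.58% − 0.66 × 4.9151% = 2.3360%
E(R_Yardley) = R_f + β × MRP = 2.3360% + 0.20 × 4.9151% = 3.32%

3.32%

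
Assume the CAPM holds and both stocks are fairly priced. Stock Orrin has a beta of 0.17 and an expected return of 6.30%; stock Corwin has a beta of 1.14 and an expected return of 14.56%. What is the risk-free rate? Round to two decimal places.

4.85%

Both satisfy E(R) = R_f + β·MRP, so the slope of the SML is
MRP = (14.56% − 6.30%) / (1.14 − 0.17) = 8.26% / 0.97 = 8.5155%
R_f = E(R_Orrin) − β_Orrin·MRP = 6.30% − 0.17 × 8.5155% = 4.8524%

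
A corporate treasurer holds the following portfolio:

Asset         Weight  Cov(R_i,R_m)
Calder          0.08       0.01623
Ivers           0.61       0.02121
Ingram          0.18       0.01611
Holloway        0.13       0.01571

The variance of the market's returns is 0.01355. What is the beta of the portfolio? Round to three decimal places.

β_Calder = 0.01623 / 0.01355 = 1.1978
β_Ivers = 0.02121 / 0.01355 = 1.5653
β_Ingram = 0.01611 / 0.01355 = 1.1889
β_Holloway = 0.01571 / 0.01355 = 1.1594
β_P = Σ w_i β_i = 0.08×1.1978 + 0.61×1.5653 + 0.18×1.1889 + 0.13×1.1594 = 1.4154

1.415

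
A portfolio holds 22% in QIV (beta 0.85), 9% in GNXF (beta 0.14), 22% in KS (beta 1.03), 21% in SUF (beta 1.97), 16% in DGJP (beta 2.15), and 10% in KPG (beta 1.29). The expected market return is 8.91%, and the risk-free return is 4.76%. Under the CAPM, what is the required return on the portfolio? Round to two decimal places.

β_P = Σ w_i β_i = 0.22×0.85 + 0.09×0.14 + 0.22×1.03 + 0.21×1.97 + 0.16×2.15 + 0.10×1.29 = 1.3129
MRP = 8.91% − 4.76% = 4.15%
E(R_P) = R_f + β_P × MRP = 4.76% + 1.3129 × 4.15% = 10.21%

10.21%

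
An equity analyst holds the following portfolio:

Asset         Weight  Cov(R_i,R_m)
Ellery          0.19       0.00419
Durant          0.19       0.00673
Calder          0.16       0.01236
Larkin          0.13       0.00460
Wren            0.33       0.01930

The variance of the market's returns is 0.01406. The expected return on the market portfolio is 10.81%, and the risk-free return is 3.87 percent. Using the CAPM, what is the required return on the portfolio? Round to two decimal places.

9.31%

β_Ellery = 0.00419 / 0.01406 = 0.2980
β_Durant = 0.00673 / 0.01406 = 0.4787
β_Calder = 0.01236 / 0.01406 = 0.8791
β_Larkin = 0.00460 / 0.01406 = 0.3272
β_Wren = 0.01930 / 0.01406 = 1.3727
β_P = Σ w_i β_i = 0.19×0.2980 + 0.19×0.4787 + 0.16×0.8791 + 0.13×0.3272 + 0.33×1.3727 = 0.7838
MRP = 10.81% − 3.87% = 6.94%
E(R_P) = R_f + β_P × MRP = 3.87% + 0.7838 × 6.94% = 9.31%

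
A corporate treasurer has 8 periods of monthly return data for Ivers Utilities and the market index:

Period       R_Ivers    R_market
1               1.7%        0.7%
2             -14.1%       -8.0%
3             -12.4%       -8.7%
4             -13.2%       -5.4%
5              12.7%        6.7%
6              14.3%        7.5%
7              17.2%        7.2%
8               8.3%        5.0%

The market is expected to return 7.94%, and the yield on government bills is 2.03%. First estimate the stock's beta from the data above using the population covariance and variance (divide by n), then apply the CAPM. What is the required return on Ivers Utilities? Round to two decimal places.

13.05%

Mean R_i = (1.7 − 14.1 − 12.4 − 13.2 + 12.7 + 14.3 + 17.2 + 8.3) / 8 = 1.8125%
Mean R_m = (0.7 − 8.0 − 8.7 − 5.4 + 6.7 + 7.5 + 7.2 + 5.0) / 8 = 0.6250%
Σ(R_i − R̄_i)(R_m − R̄_m) = 641.7675  ⇒  Cov = 641.7675 / 8 = 80.2209
Σ(R_m − R̄_m)² = 344.1950  ⇒  Var(R_m) = 344.1950 / 8 = 43.0244
β = Cov / Var(R_m) = 80.2209 / 43.0244 = 1.8645
MRP = 7.94% − 2.03% = 5.91%
E(R) = R_f + β × MRP = 2.03% + 1.8645 × 5.91% = 13.05%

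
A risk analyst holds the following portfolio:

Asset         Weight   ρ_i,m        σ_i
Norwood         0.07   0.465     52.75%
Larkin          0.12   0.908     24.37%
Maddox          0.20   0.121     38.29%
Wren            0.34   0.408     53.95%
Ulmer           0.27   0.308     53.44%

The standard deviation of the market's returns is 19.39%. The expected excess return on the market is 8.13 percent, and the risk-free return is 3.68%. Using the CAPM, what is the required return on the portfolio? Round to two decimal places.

10.90%

β_Norwood = 0.465 × 52.75% / 19.39% = 1.2650
β_Larkin = 0.908 × 24.37% / 19.39% = 1.1412
β_Maddox = 0.121 × 38.29% / 19.39% = 0.2389
β_Wren = 0.408 × 53.95% / 19.39% = 1.1352
β_Ulmer = 0.308 × 53.44% / 19.39% = 0.8489
β_P = Σ w_i β_i = 0.07×1.2650 + 0.12×1.1412 + 0.20×0.2389 + 0.34×1.1352 + 0.27×0.8489 = 0.8884
E(R_P) = R_f + β_P × MRP = 3.68% + 0.8884 × 8.13% = 10.90%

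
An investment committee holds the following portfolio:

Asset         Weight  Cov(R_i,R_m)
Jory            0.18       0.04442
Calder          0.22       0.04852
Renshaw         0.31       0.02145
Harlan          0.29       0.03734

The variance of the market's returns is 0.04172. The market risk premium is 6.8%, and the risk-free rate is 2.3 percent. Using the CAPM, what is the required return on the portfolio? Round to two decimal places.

8.19%

β_Jory = 0.04442 / 0.04172 = 1.0647
β_Calder = 0.04852 / 0.04172 = 1.1630
β_Renshaw = 0.02145 / 0.04172 = 0.5141
β_Harlan = 0.03734 / 0.04172 = 0.8950
β_P = Σ w_i β_i = 0.18×1.0647 + 0.22×1.1630 + 0.31×0.5141 + 0.29×0.8950 = 0.8664
E(R_P) = R_f + β_P × MRP = 2.3% + 0.8664 × 6.8% = 8.19%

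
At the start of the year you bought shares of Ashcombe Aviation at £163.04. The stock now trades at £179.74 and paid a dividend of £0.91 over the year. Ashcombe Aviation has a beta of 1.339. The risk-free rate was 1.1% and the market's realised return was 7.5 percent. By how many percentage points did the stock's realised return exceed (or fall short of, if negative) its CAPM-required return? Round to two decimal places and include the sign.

+1.13%

Realised HPR = (P1 + D1 − P0) / P0 = (179.74 + 0.91 − 163.04) / 163.04 = 17.61 / 163.04 = 10.8010%
MRP = 7.5% − 1.1% = 6.40%
CAPM required = R_f + β·MRP = 1.1% + 1.339 × 6.4% = 9.6696%
α = realised − required = 10.8010% − 9.6696% = +1.13%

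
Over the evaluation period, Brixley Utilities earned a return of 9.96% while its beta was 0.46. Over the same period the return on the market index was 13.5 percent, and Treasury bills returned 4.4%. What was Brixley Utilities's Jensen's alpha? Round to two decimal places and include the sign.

+1.37%

Market excess return = 13.5% − 4.4% = 9.10%
CAPM benchmark = R_f + β(R_m − R_f) = 4.4% + 0.46 × 9.1% = 8.5860%
α = actual − benchmark = 9.96% − 8.5860% = +1.37%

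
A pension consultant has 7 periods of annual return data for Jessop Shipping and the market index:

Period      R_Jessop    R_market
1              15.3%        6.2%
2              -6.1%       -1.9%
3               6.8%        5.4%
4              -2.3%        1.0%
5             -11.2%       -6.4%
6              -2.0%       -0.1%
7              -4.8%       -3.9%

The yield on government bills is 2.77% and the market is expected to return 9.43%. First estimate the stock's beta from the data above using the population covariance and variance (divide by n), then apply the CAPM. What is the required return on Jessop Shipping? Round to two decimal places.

Mean R_i = (15.3 − 6.1 + 6.8 − 2.3 − 11.2 − 2.0 − 4.8) / 7 = -0.6143%
Mean R_m = (6.2 − 1.9 + 5.4 + 1.0 − 6.4 − 0.1 − 3.9) / 7 = 0.0429%
Σ(R_i − R̄_i)(R_m − R̄_m) = 231.6543  ⇒  Cov = 231.6543 / 7 = 33.0935
Σ(R_m − R̄_m)² = 128.3771  ⇒  Var(R_m) = 128.3771 / 7 = 18.3396
β = Cov / Var(R_m) = 33.0935 / 18.3396 = 1.8045
MRP = 9.43% − 2.77% = 6.66%
E(R) = R_f + β × MRP = 2.77% + 1.8045 × 6.66% = 14.79%

14.79%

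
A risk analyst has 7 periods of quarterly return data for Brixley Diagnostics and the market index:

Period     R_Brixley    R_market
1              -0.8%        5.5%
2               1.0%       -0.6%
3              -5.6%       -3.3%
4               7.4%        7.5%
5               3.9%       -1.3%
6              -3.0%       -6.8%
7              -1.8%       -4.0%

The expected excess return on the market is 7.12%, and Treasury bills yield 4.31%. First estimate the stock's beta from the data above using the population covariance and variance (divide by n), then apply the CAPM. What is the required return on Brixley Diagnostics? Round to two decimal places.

Mean R_i = (-0.8 + 1.0 − 5.6 + 7.4 + 3.9 − 3.0 − 1.8) / 7 = 0.1571%
Mean R_m = (5.5 − 0.6 − 3.3 + 7.5 − 1.3 − 6.8 − 4.0) / 7 = -0.4286%
Σ(R_i − R̄_i)(R_m − R̄_m) = 91.9814  ⇒  Cov = 91.9814 / 7 = 13.1402
Σ(R_m − R̄_m)² = 160.3943  ⇒  Var(R_m) = 160.3943 / 7 = 22.9135
β = Cov / Var(R_m) = 13.1402 / 22.9135 = 0.5735
E(R) = R_f + β × MRP = 4.31% + 0.5735 × 7.12% = 8.39%

8.39%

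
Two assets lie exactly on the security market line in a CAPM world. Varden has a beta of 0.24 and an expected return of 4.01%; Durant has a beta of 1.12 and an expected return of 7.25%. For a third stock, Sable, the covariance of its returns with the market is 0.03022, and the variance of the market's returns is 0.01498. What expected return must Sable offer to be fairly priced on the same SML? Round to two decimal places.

MRP = (7.25% − 4.01%) / (1.12 − 0.24) = 3.6818%
R_f = 4.01% − 0.24 × 3.6818% = 3.1264%
β_Sable = Cov / Var(R_m) = 0.03022 / 0.01498 = 2.0174
E(R_Sable) = R_f + β × MRP = 3.1264% + 2.0174 × 3.6818% = 10.55%

10.55%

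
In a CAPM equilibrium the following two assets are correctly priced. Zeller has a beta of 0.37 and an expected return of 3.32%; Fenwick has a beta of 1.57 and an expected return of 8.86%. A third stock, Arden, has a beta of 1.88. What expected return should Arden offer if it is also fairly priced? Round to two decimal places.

MRP (SML slope) = (8.86% − 3.32%) / (1.57 − 0.37) = 5.54% / 1.20 = 4.6167%
R_f (intercept) = 3.32% − 0.37 × 4.6167% = 1.6118%
E(R_Arden) = R_f + β × MRP = 1.6118% + 1.88 × 4.6167% = 10.29%

10.29%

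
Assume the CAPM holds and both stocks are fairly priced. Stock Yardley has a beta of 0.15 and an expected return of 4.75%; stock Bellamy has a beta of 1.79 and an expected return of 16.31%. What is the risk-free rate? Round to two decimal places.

Both satisfy E(R) = R_f + β·MRP, so the slope of the SML is
MRP = (16.31% − 4.75%) / (1.79 − 0.15) = 11.56% / 1.64 = 7.0488%
R_f = E(R_Yardley) − β_Yardley·MRP = 4.75% − 0.15 × 7.0488% = 3.6927%

3.69%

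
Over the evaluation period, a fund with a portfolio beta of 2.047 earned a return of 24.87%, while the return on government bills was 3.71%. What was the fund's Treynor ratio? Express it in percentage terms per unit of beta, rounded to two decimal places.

10.34%

Treynor = (R_P − R_f) / β_P = (24.87% − 3.71%) / 2.0470 = 21.16% / 2.0470 = 10.34%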